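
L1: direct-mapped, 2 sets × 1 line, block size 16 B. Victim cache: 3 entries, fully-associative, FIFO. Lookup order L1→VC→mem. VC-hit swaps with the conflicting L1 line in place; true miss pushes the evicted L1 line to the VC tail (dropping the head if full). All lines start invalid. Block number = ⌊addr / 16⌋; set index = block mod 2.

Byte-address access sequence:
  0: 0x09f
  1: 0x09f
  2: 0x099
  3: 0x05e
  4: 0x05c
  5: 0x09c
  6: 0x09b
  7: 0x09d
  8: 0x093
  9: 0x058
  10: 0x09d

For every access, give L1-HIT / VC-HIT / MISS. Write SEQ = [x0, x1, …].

#0 0x9f→b9/s1 MISS; vc=[]
#1 0x9f→b9/s1 L1-HIT; vc=[]
#2 0x99→b9/s1 L1-HIT; vc=[]
#3 0x5e→b5/s1 MISS; vc=[9]
#4 0x5c→b5/s1 L1-HIT; vc=[9]
#5 0x9c→b9/s1 VC-HIT; vc=[5]
#6 0x9b→b9/s1 L1-HIT; vc=[5]
#7 0x9d→b9/s1 L1-HIT; vc=[5]
#8 0x93→b9/s1 L1-HIT; vc=[5]
#9 0x58→b5/s1 VC-HIT; vc=[9]
#10 0x9d→b9/s1 VC-HIT; vc=[5]

SEQ = [MISS, L1-HIT, L1-HIT, MISS, L1-HIT, VC-HIT, L1-HIT, L1-HIT, L1-HIT, VC-HIT, VC-HIT]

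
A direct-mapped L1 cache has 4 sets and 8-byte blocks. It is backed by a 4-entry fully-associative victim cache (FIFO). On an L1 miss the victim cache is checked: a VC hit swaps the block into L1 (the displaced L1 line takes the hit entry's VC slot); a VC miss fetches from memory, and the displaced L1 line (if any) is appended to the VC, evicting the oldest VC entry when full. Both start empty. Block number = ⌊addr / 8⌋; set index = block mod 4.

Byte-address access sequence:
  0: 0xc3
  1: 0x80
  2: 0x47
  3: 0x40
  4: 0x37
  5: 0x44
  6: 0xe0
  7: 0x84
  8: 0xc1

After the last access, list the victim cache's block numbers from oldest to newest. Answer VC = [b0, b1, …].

VC = [16, 28, 8]

0: 0xc3 (blk 24, set 0) → MISS  vc=[]
1: 0x80 (blk 16, set 0) → MISS  vc=[24]
2: 0x47 (blk 8, set 0) → MISS  vc=[24, 16]
3: 0x40 (blk 8, set 0) → L1-HIT  vc=[24, 16]
4: 0x37 (blk 6, set 2) → MISS  vc=[24, 16]
5: 0x44 (blk 8, set 0) → L1-HIT  vc=[24, 16]
6: 0xe0 (blk 28, set 0) → MISS  vc=[24, 16, 8]
7: 0x84 (blk 16, set 0) → VC-HIT  vc=[24, 28, 8]
8: 0xc1 (blk 24, set 0) → VC-HIT  vc=[16, 28, 8]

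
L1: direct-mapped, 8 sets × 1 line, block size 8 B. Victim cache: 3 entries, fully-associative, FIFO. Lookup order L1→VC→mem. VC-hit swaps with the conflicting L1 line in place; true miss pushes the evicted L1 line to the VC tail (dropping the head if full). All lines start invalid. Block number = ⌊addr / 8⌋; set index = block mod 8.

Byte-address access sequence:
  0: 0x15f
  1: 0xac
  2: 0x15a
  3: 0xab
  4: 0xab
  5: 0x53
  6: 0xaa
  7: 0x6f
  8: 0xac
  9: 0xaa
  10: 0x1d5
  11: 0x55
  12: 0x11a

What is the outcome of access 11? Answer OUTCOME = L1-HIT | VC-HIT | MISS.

OUTCOME = VC-HIT

#0 0x15f→b43/s3 MISS; vc=[]
#1 0xac→b21/s5 MISS; vc=[]
#2 0x15a→b43/s3 L1-HIT; vc=[]
#3 0xab→b21/s5 L1-HIT; vc=[]
#4 0xab→b21/s5 L1-HIT; vc=[]
#5 0x53→b10/s2 MISS; vc=[]
#6 0xaa→b21/s5 L1-HIT; vc=[]
#7 0x6f→b13/s5 MISS; vc=[21]
#8 0xac→b21/s5 VC-HIT; vc=[13]
#9 0xaa→b21/s5 L1-HIT; vc=[13]
#10 0x1d5→b58/s2 MISS; vc=[13,10]
#11 0x55→b10/s2 VC-HIT; vc=[13,58]
#12 0x11a→b35/s3 MISS; vc=[13,58,43]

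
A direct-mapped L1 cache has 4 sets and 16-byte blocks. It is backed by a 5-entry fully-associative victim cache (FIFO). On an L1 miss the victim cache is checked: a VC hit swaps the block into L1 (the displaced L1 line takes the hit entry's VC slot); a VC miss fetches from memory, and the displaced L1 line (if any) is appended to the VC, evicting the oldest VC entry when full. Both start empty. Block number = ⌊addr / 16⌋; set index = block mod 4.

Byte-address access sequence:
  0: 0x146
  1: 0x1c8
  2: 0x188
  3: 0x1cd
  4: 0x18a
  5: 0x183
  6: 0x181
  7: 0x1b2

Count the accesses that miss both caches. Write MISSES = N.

  [0] addr=0x146 blk=20 s=0: MISS | VC []
  [1] addr=0x1c8 blk=28 s=0: MISS | VC [20]
  [2] addr=0x188 blk=24 s=0: MISS | VC [20, 28]
  [3] addr=0x1cd blk=28 s=0: VC-HIT | VC [20, 24]
  [4] addr=0x18a blk=24 s=0: VC-HIT | VC [20, 28]
  [5] addr=0x183 blk=24 s=0: L1-HIT | VC [20, 28]
  [6] addr=0x181 blk=24 s=0: L1-HIT | VC [20, 28]
  [7] addr=0x1b2 blk=27 s=3: MISS | VC [20, 28]

MISSES = 4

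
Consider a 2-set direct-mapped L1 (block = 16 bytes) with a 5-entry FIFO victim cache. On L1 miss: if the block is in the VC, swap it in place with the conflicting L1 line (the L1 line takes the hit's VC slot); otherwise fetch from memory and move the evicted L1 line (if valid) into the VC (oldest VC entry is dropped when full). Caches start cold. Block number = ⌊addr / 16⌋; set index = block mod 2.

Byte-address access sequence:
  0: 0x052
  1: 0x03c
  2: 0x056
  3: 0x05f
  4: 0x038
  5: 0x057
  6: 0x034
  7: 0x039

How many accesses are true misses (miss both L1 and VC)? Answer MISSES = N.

  [0] addr=0x52 blk=5 s=1: MISS | VC []
  [1] addr=0x3c blk=3 s=1: MISS | VC [5]
  [2] addr=0x56 blk=5 s=1: VC-HIT | VC [3]
  [3] addr=0x5f blk=5 s=1: L1-HIT | VC [3]
  [4] addr=0x38 blk=3 s=1: VC-HIT | VC [5]
  [5] addr=0x57 blk=5 s=1: VC-HIT | VC [3]
  [6] addr=0x34 blk=3 s=1: VC-HIT | VC [5]
  [7] addr=0x39 blk=3 s=1: L1-HIT | VC [5]

MISSES = 2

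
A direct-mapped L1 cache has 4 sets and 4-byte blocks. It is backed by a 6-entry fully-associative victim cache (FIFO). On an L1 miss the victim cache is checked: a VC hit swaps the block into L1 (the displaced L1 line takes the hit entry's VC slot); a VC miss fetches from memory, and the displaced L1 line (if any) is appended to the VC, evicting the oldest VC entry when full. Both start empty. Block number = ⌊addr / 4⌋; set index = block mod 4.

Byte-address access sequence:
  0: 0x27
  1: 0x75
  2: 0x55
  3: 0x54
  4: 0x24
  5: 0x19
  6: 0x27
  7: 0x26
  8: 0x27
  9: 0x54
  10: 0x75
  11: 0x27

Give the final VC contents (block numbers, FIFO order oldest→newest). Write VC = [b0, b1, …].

0: 0x27 (blk 9, set 1) → MISS  vc=[]
1: 0x75 (blk 29, set 1) → MISS  vc=[9]
2: 0x55 (blk 21, set 1) → MISS  vc=[9, 29]
3: 0x54 (blk 21, set 1) → L1-HIT  vc=[9, 29]
4: 0x24 (blk 9, set 1) → VC-HIT  vc=[21, 29]
5: 0x19 (blk 6, set 2) → MISS  vc=[21, 29]
6: 0x27 (blk 9, set 1) → L1-HIT  vc=[21, 29]
7: 0x26 (blk 9, set 1) → L1-HIT  vc=[21, 29]
8: 0x27 (blk 9, set 1) → L1-HIT  vc=[21, 29]
9: 0x54 (blk 21, set 1) → VC-HIT  vc=[9, 29]
10: 0x75 (blk 29, set 1) → VC-HIT  vc=[9, 21]
11: 0x27 (blk 9, set 1) → VC-HIT  vc=[29, 21]

VC = [29, 21]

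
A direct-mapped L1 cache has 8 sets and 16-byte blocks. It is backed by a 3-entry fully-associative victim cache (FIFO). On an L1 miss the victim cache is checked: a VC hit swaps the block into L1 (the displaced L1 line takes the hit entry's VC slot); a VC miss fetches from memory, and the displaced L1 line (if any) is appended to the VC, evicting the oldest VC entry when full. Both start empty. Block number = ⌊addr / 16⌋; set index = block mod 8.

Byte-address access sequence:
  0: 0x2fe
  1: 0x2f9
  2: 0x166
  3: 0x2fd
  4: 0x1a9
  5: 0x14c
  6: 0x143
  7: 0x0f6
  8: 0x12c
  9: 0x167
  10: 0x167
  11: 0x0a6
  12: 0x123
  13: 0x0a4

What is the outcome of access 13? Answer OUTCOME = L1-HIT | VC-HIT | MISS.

#0 0x2fe→b47/s7 MISS; vc=[]
#1 0x2f9→b47/s7 L1-HIT; vc=[]
#2 0x166→b22/s6 MISS; vc=[]
#3 0x2fd→b47/s7 L1-HIT; vc=[]
#4 0x1a9→b26/s2 MISS; vc=[]
#5 0x14c→b20/s4 MISS; vc=[]
#6 0x143→b20/s4 L1-HIT; vc=[]
#7 0xf6→b15/s7 MISS; vc=[47]
#8 0x12c→b18/s2 MISS; vc=[47,26]
#9 0x167→b22/s6 L1-HIT; vc=[47,26]
#10 0x167→b22/s6 L1-HIT; vc=[47,26]
#11 0xa6→b10/s2 MISS; vc=[47,26,18]
#12 0x123→b18/s2 VC-HIT; vc=[47,26,10]
#13 0xa4→b10/s2 VC-HIT; vc=[47,26,18]

OUTCOME = VC-HIT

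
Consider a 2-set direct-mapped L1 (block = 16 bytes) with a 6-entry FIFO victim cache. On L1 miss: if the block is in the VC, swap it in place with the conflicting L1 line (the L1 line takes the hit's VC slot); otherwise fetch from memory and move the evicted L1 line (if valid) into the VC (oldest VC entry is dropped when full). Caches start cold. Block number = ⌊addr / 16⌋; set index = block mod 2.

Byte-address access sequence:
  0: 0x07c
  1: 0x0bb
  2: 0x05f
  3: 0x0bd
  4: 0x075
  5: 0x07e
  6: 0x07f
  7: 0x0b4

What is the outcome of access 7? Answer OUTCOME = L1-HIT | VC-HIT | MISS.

0: 0x7c (blk 7, set 1) → MISS  vc=[]
1: 0xbb (blk 11, set 1) → MISS  vc=[7]
2: 0x5f (blk 5, set 1) → MISS  vc=[7, 11]
3: 0xbd (blk 11, set 1) → VC-HIT  vc=[7, 5]
4: 0x75 (blk 7, set 1) → VC-HIT  vc=[11, 5]
5: 0x7e (blk 7, set 1) → L1-HIT  vc=[11, 5]
6: 0x7f (blk 7, set 1) → L1-HIT  vc=[11, 5]
7: 0xb4 (blk 11, set 1) → VC-HIT  vc=[7, 5]

OUTCOME = VC-HIT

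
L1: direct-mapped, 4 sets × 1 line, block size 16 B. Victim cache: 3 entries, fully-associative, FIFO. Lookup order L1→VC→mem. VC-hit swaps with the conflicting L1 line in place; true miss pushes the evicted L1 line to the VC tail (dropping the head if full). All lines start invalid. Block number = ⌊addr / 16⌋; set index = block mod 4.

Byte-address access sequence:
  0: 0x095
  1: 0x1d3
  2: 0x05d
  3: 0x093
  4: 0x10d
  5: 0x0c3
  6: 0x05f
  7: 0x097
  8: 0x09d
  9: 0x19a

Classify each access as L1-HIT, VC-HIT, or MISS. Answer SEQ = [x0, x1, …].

  [0] addr=0x95 blk=9 s=1: MISS | VC []
  [1] addr=0x1d3 blk=29 s=1: MISS | VC [9]
  [2] addr=0x5d blk=5 s=1: MISS | VC [9, 29]
  [3] addr=0x93 blk=9 s=1: VC-HIT | VC [5, 29]
  [4] addr=0x10d blk=16 s=0: MISS | VC [5, 29]
  [5] addr=0xc3 blk=12 s=0: MISS | VC [5, 29, 16]
  [6] addr=0x5f blk=5 s=1: VC-HIT | VC [9, 29, 16]
  [7] addr=0x97 blk=9 s=1: VC-HIT | VC [5, 29, 16]
  [8] addr=0x9d blk=9 s=1: L1-HIT | VC [5, 29, 16]
  [9] addr=0x19a blk=25 s=1: MISS | VC [29, 16, 9]

SEQ = [MISS, MISS, MISS, VC-HIT, MISS, MISS, VC-HIT, VC-HIT, L1-HIT, MISS]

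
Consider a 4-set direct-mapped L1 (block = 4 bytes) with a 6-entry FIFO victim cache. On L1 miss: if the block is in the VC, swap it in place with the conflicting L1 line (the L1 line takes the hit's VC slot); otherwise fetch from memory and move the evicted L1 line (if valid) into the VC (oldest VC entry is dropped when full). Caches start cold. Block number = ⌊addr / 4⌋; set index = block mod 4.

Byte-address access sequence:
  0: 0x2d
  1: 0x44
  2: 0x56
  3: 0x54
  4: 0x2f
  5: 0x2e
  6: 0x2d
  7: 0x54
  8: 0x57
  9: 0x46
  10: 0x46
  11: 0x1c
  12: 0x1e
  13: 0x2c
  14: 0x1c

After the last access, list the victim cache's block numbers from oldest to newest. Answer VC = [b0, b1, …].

VC = [21, 11]

#0 0x2d→b11/s3 MISS; vc=[]
#1 0x44→b17/s1 MISS; vc=[]
#2 0x56→b21/s1 MISS; vc=[17]
#3 0x54→b21/s1 L1-HIT; vc=[17]
#4 0x2f→b11/s3 L1-HIT; vc=[17]
#5 0x2e→b11/s3 L1-HIT; vc=[17]
#6 0x2d→b11/s3 L1-HIT; vc=[17]
#7 0x54→b21/s1 L1-HIT; vc=[17]
#8 0x57→b21/s1 L1-HIT; vc=[17]
#9 0x46→b17/s1 VC-HIT; vc=[21]
#10 0x46→b17/s1 L1-HIT; vc=[21]
#11 0x1c→b7/s3 MISS; vc=[21,11]
#12 0x1e→b7/s3 L1-HIT; vc=[21,11]
#13 0x2c→b11/s3 VC-HIT; vc=[21,7]
#14 0x1c→b7/s3 VC-HIT; vc=[21,11]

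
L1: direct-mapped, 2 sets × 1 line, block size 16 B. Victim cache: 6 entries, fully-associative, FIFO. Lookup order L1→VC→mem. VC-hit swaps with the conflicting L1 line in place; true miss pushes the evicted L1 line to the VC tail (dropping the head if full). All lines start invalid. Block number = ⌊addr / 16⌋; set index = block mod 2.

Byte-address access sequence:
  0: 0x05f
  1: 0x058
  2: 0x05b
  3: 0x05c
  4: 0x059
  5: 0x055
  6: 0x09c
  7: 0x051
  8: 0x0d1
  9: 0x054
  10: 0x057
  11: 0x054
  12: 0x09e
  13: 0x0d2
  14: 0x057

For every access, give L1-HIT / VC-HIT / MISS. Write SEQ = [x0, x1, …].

SEQ = [MISS, L1-HIT, L1-HIT, L1-HIT, L1-HIT, L1-HIT, MISS, VC-HIT, MISS, VC-HIT, L1-HIT, L1-HIT, VC-HIT, VC-HIT, VC-HIT]

#0 0x5f→b5/s1 MISS; vc=[]
#1 0x58→b5/s1 L1-HIT; vc=[]
#2 0x5b→b5/s1 L1-HIT; vc=[]
#3 0x5c→b5/s1 L1-HIT; vc=[]
#4 0x59→b5/s1 L1-HIT; vc=[]
#5 0x55→b5/s1 L1-HIT; vc=[]
#6 0x9c→b9/s1 MISS; vc=[5]
#7 0x51→b5/s1 VC-HIT; vc=[9]
#8 0xd1→b13/s1 MISS; vc=[9,5]
#9 0x54→b5/s1 VC-HIT; vc=[9,13]
#10 0x57→b5/s1 L1-HIT; vc=[9,13]
#11 0x54→b5/s1 L1-HIT; vc=[9,13]
#12 0x9e→b9/s1 VC-HIT; vc=[5,13]
#13 0xd2→b13/s1 VC-HIT; vc=[5,9]
#14 0x57→b5/s1 VC-HIT; vc=[13,9]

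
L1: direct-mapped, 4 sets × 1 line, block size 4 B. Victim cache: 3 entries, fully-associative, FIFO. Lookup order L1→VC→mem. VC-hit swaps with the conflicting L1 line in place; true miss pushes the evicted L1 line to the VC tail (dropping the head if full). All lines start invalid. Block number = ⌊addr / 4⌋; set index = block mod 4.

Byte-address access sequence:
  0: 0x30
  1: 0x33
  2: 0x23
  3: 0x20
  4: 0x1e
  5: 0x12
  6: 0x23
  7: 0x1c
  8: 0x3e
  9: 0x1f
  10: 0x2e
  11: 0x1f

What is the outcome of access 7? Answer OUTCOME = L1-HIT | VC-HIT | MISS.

#0 0x30→b12/s0 MISS; vc=[]
#1 0x33→b12/s0 L1-HIT; vc=[]
#2 0x23→b8/s0 MISS; vc=[12]
#3 0x20→b8/s0 L1-HIT; vc=[12]
#4 0x1e→b7/s3 MISS; vc=[12]
#5 0x12→b4/s0 MISS; vc=[12,8]
#6 0x23→b8/s0 VC-HIT; vc=[12,4]
#7 0x1c→b7/s3 L1-HIT; vc=[12,4]
#8 0x3e→b15/s3 MISS; vc=[12,4,7]
#9 0x1f→b7/s3 VC-HIT; vc=[12,4,15]
#10 0x2e→b11/s3 MISS; vc=[4,15,7]
#11 0x1f→b7/s3 VC-HIT; vc=[4,15,11]

OUTCOME = L1-HIT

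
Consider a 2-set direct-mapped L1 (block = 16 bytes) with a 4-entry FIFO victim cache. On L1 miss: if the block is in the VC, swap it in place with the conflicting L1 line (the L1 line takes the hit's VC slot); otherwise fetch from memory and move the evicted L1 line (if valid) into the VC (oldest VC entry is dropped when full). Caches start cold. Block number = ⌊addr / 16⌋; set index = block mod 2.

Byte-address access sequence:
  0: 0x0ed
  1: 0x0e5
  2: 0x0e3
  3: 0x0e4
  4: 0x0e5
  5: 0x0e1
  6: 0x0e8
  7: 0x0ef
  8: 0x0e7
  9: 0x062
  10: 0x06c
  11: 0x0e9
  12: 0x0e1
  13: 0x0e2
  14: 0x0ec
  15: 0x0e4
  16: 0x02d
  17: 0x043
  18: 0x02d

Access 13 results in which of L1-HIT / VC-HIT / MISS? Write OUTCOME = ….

  [0] addr=0xed blk=14 s=0: MISS | VC []
  [1] addr=0xe5 blk=14 s=0: L1-HIT | VC []
  [2] addr=0xe3 blk=14 s=0: L1-HIT | VC []
  [3] addr=0xe4 blk=14 s=0: L1-HIT | VC []
  [4] addr=0xe5 blk=14 s=0: L1-HIT | VC []
  [5] addr=0xe1 blk=14 s=0: L1-HIT | VC []
  [6] addr=0xe8 blk=14 s=0: L1-HIT | VC []
  [7] addr=0xef blk=14 s=0: L1-HIT | VC []
  [8] addr=0xe7 blk=14 s=0: L1-HIT | VC []
  [9] addr=0x62 blk=6 s=0: MISS | VC [14]
  [10] addr=0x6c blk=6 s=0: L1-HIT | VC [14]
  [11] addr=0xe9 blk=14 s=0: VC-HIT | VC [6]
  [12] addr=0xe1 blk=14 s=0: L1-HIT | VC [6]
  [13] addr=0xe2 blk=14 s=0: L1-HIT | VC [6]
  [14] addr=0xec blk=14 s=0: L1-HIT | VC [6]
  [15] addr=0xe4 blk=14 s=0: L1-HIT | VC [6]
  [16] addr=0x2d blk=2 s=0: MISS | VC [6, 14]
  [17] addr=0x43 blk=4 s=0: MISS | VC [6, 14, 2]
  [18] addr=0x2d blk=2 s=0: VC-HIT | VC [6, 14, 4]

OUTCOME = L1-HIT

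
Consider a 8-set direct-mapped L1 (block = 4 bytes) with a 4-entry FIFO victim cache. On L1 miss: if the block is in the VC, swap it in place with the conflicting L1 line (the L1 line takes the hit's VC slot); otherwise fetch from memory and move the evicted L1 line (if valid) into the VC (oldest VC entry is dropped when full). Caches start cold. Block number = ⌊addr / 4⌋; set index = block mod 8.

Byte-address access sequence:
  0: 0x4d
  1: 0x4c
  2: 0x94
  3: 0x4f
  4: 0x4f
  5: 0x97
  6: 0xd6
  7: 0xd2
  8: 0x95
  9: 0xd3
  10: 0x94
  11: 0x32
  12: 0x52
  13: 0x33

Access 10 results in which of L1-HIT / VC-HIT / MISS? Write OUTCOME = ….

  [0] addr=0x4d blk=19 s=3: MISS | VC []
  [1] addr=0x4c blk=19 s=3: L1-HIT | VC []
  [2] addr=0x94 blk=37 s=5: MISS | VC []
  [3] addr=0x4f blk=19 s=3: L1-HIT | VC []
  [4] addr=0x4f blk=19 s=3: L1-HIT | VC []
  [5] addr=0x97 blk=37 s=5: L1-HIT | VC []
  [6] addr=0xd6 blk=53 s=5: MISS | VC [37]
  [7] addr=0xd2 blk=52 s=4: MISS | VC [37]
  [8] addr=0x95 blk=37 s=5: VC-HIT | VC [53]
  [9] addr=0xd3 blk=52 s=4: L1-HIT | VC [53]
  [10] addr=0x94 blk=37 s=5: L1-HIT | VC [53]
  [11] addr=0x32 blk=12 s=4: MISS | VC [53, 52]
  [12] addr=0x52 blk=20 s=4: MISS | VC [53, 52, 12]
  [13] addr=0x33 blk=12 s=4: VC-HIT | VC [53, 52, 20]

OUTCOME = L1-HIT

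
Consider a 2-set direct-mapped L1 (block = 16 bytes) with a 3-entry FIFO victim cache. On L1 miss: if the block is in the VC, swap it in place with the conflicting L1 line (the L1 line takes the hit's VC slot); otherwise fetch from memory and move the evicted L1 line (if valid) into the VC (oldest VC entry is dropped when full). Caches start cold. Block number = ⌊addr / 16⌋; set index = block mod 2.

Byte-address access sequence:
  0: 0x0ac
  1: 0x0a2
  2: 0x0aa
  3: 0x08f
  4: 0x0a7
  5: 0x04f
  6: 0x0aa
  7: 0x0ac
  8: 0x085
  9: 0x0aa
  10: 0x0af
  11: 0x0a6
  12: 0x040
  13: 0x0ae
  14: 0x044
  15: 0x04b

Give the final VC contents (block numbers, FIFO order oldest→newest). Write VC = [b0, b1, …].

VC = [8, 10]

0: 0xac (blk 10, set 0) → MISS  vc=[]
1: 0xa2 (blk 10, set 0) → L1-HIT  vc=[]
2: 0xaa (blk 10, set 0) → L1-HIT  vc=[]
3: 0x8f (blk 8, set 0) → MISS  vc=[10]
4: 0xa7 (blk 10, set 0) → VC-HIT  vc=[8]
5: 0x4f (blk 4, set 0) → MISS  vc=[8, 10]
6: 0xaa (blk 10, set 0) → VC-HIT  vc=[8, 4]
7: 0xac (blk 10, set 0) → L1-HIT  vc=[8, 4]
8: 0x85 (blk 8, set 0) → VC-HIT  vc=[10, 4]
9: 0xaa (blk 10, set 0) → VC-HIT  vc=[8, 4]
10: 0xaf (blk 10, set 0) → L1-HIT  vc=[8, 4]
11: 0xa6 (blk 10, set 0) → L1-HIT  vc=[8, 4]
12: 0x40 (blk 4, set 0) → VC-HIT  vc=[8, 10]
13: 0xae (blk 10, set 0) → VC-HIT  vc=[8, 4]
14: 0x44 (blk 4, set 0) → VC-HIT  vc=[8, 10]
15: 0x4b (blk 4, set 0) → L1-HIT  vc=[8, 10]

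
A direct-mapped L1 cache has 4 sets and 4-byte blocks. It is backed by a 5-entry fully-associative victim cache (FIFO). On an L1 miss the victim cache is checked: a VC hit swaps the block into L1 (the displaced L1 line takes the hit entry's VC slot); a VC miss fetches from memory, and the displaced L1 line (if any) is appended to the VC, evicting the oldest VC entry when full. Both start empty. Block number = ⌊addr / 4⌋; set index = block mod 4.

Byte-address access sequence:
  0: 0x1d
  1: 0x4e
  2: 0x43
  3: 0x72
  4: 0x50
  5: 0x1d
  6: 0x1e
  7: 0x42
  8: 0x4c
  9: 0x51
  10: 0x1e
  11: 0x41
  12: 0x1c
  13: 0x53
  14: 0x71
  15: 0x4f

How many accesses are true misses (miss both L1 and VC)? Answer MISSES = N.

  [0] addr=0x1d blk=7 s=3: MISS | VC []
  [1] addr=0x4e blk=19 s=3: MISS | VC [7]
  [2] addr=0x43 blk=16 s=0: MISS | VC [7]
  [3] addr=0x72 blk=28 s=0: MISS | VC [7, 16]
  [4] addr=0x50 blk=20 s=0: MISS | VC [7, 16, 28]
  [5] addr=0x1d blk=7 s=3: VC-HIT | VC [19, 16, 28]
  [6] addr=0x1e blk=7 s=3: L1-HIT | VC [19, 16, 28]
  [7] addr=0x42 blk=16 s=0: VC-HIT | VC [19, 20, 28]
  [8] addr=0x4c blk=19 s=3: VC-HIT | VC [7, 20, 28]
  [9] addr=0x51 blk=20 s=0: VC-HIT | VC [7, 16, 28]
  [10] addr=0x1e blk=7 s=3: VC-HIT | VC [19, 16, 28]
  [11] addr=0x41 blk=16 s=0: VC-HIT | VC [19, 20, 28]
  [12] addr=0x1c blk=7 s=3: L1-HIT | VC [19, 20, 28]
  [13] addr=0x53 blk=20 s=0: VC-HIT | VC [19, 16, 28]
  [14] addr=0x71 blk=28 s=0: VC-HIT | VC [19, 16, 20]
  [15] addr=0x4f blk=19 s=3: VC-HIT | VC [7, 16, 20]

MISSES = 5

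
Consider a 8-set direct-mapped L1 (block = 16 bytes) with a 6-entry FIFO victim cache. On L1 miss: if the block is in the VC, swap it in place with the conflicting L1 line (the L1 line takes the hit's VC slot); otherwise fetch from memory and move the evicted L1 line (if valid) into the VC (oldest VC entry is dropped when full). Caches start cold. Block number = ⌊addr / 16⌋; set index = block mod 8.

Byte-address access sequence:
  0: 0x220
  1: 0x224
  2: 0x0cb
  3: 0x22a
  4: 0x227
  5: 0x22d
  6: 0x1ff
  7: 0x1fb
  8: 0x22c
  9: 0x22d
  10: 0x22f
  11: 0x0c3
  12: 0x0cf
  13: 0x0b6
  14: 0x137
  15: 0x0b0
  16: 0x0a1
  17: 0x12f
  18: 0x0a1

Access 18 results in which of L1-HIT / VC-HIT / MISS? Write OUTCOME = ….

OUTCOME = VC-HIT

#0 0x220→b34/s2 MISS; vc=[]
#1 0x224→b34/s2 L1-HIT; vc=[]
#2 0xcb→b12/s4 MISS; vc=[]
#3 0x22a→b34/s2 L1-HIT; vc=[]
#4 0x227→b34/s2 L1-HIT; vc=[]
#5 0x22d→b34/s2 L1-HIT; vc=[]
#6 0x1ff→b31/s7 MISS; vc=[]
#7 0x1fb→b31/s7 L1-HIT; vc=[]
#8 0x22c→b34/s2 L1-HIT; vc=[]
#9 0x22d→b34/s2 L1-HIT; vc=[]
#10 0x22f→b34/s2 L1-HIT; vc=[]
#11 0xc3→b12/s4 L1-HIT; vc=[]
#12 0xcf→b12/s4 L1-HIT; vc=[]
#13 0xb6→b11/s3 MISS; vc=[]
#14 0x137→b19/s3 MISS; vc=[11]
#15 0xb0→b11/s3 VC-HIT; vc=[19]
#16 0xa1→b10/s2 MISS; vc=[19,34]
#17 0x12f→b18/s2 MISS; vc=[19,34,10]
#18 0xa1→b10/s2 VC-HIT; vc=[19,34,18]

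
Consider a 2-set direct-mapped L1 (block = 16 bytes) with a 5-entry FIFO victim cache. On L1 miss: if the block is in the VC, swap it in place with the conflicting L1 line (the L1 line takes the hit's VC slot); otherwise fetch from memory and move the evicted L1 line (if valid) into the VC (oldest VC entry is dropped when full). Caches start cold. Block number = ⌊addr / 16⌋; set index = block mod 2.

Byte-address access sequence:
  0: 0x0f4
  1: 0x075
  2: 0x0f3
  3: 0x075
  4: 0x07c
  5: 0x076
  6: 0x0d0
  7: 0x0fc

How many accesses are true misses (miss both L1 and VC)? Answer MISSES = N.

MISSES = 3

  [0] addr=0xf4 blk=15 s=1: MISS | VC []
  [1] addr=0x75 blk=7 s=1: MISS | VC [15]
  [2] addr=0xf3 blk=15 s=1: VC-HIT | VC [7]
  [3] addr=0x75 blk=7 s=1: VC-HIT | VC [15]
  [4] addr=0x7c blk=7 s=1: L1-HIT | VC [15]
  [5] addr=0x76 blk=7 s=1: L1-HIT | VC [15]
  [6] addr=0xd0 blk=13 s=1: MISS | VC [15, 7]
  [7] addr=0xfc blk=15 s=1: VC-HIT | VC [13, 7]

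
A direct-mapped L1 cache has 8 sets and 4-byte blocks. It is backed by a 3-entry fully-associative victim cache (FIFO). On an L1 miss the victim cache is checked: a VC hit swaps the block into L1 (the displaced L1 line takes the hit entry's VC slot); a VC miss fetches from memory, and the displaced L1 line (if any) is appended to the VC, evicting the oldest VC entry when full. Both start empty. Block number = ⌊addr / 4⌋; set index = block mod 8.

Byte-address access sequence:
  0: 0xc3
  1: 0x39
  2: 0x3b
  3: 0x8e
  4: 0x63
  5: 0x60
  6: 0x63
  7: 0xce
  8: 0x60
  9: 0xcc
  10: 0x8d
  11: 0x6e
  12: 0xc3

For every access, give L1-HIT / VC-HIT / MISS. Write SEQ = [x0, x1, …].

SEQ = [MISS, MISS, L1-HIT, MISS, MISS, L1-HIT, L1-HIT, MISS, L1-HIT, L1-HIT, VC-HIT, MISS, VC-HIT]

  [0] addr=0xc3 blk=48 s=0: MISS | VC []
  [1] addr=0x39 blk=14 s=6: MISS | VC []
  [2] addr=0x3b blk=14 s=6: L1-HIT | VC []
  [3] addr=0x8e blk=35 s=3: MISS | VC []
  [4] addr=0x63 blk=24 s=0: MISS | VC [48]
  [5] addr=0x60 blk=24 s=0: L1-HIT | VC [48]
  [6] addr=0x63 blk=24 s=0: L1-HIT | VC [48]
  [7] addr=0xce blk=51 s=3: MISS | VC [48, 35]
  [8] addr=0x60 blk=24 s=0: L1-HIT | VC [48, 35]
  [9] addr=0xcc blk=51 s=3: L1-HIT | VC [48, 35]
  [10] addr=0x8d blk=35 s=3: VC-HIT | VC [48, 51]
  [11] addr=0x6e blk=27 s=3: MISS | VC [48, 51, 35]
  [12] addr=0xc3 blk=48 s=0: VC-HIT | VC [24, 51, 35]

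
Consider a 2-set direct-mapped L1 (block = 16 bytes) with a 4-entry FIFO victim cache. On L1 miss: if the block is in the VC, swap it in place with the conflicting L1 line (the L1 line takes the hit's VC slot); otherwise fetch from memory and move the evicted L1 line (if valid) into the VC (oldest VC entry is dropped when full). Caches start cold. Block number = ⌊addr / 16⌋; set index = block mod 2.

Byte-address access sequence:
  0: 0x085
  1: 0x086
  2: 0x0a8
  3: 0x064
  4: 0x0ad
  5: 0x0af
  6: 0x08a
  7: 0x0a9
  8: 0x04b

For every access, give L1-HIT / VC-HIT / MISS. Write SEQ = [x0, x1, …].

  [0] addr=0x85 blk=8 s=0: MISS | VC []
  [1] addr=0x86 blk=8 s=0: L1-HIT | VC []
  [2] addr=0xa8 blk=10 s=0: MISS | VC [8]
  [3] addr=0x64 blk=6 s=0: MISS | VC [8, 10]
  [4] addr=0xad blk=10 s=0: VC-HIT | VC [8, 6]
  [5] addr=0xaf blk=10 s=0: L1-HIT | VC [8, 6]
  [6] addr=0x8a blk=8 s=0: VC-HIT | VC [10, 6]
  [7] addr=0xa9 blk=10 s=0: VC-HIT | VC [8, 6]
  [8] addr=0x4b blk=4 s=0: MISS | VC [8, 6, 10]

SEQ = [MISS, L1-HIT, MISS, MISS, VC-HIT, L1-HIT, VC-HIT, VC-HIT, MISS]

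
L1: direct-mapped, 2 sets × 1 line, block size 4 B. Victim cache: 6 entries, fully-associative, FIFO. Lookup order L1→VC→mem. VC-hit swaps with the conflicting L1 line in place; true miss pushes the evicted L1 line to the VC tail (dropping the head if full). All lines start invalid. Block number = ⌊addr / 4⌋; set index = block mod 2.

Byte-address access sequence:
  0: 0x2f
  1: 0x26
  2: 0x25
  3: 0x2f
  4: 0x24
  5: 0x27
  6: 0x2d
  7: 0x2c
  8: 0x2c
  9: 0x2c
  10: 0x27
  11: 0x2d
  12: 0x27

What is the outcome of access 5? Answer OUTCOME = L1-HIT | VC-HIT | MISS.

OUTCOME = L1-HIT

#0 0x2f→b11/s1 MISS; vc=[]
#1 0x26→b9/s1 MISS; vc=[11]
#2 0x25→b9/s1 L1-HIT; vc=[11]
#3 0x2f→b11/s1 VC-HIT; vc=[9]
#4 0x24→b9/s1 VC-HIT; vc=[11]
#5 0x27→b9/s1 L1-HIT; vc=[11]
#6 0x2d→b11/s1 VC-HIT; vc=[9]
#7 0x2c→b11/s1 L1-HIT; vc=[9]
#8 0x2c→b11/s1 L1-HIT; vc=[9]
#9 0x2c→b11/s1 L1-HIT; vc=[9]
#10 0x27→b9/s1 VC-HIT; vc=[11]
#11 0x2d→b11/s1 VC-HIT; vc=[9]
#12 0x27→b9/s1 VC-HIT; vc=[11]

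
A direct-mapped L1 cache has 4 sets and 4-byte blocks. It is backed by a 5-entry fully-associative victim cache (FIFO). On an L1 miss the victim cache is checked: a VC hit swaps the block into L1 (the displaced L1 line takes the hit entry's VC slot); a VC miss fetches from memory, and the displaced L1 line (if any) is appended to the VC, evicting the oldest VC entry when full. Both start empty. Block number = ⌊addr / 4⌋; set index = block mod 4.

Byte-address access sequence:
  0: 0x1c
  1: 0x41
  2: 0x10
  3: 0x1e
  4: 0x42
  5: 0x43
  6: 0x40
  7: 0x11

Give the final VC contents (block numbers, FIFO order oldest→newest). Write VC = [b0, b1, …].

VC = [16]

#0 0x1c→b7/s3 MISS; vc=[]
#1 0x41→b16/s0 MISS; vc=[]
#2 0x10→b4/s0 MISS; vc=[16]
#3 0x1e→b7/s3 L1-HIT; vc=[16]
#4 0x42→b16/s0 VC-HIT; vc=[4]
#5 0x43→b16/s0 L1-HIT; vc=[4]
#6 0x40→b16/s0 L1-HIT; vc=[4]
#7 0x11→b4/s0 VC-HIT; vc=[16]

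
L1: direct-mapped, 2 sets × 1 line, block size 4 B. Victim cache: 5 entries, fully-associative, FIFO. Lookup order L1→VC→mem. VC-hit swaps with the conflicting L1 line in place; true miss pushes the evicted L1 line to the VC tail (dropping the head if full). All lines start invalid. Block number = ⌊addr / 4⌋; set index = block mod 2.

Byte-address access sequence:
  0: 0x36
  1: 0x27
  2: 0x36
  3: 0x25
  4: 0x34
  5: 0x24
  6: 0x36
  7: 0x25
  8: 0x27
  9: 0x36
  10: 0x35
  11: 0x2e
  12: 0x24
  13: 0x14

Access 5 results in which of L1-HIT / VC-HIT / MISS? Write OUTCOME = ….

OUTCOME = VC-HIT

0: 0x36 (blk 13, set 1) → MISS  vc=[]
1: 0x27 (blk 9, set 1) → MISS  vc=[13]
2: 0x36 (blk 13, set 1) → VC-HIT  vc=[9]
3: 0x25 (blk 9, set 1) → VC-HIT  vc=[13]
4: 0x34 (blk 13, set 1) → VC-HIT  vc=[9]
5: 0x24 (blk 9, set 1) → VC-HIT  vc=[13]
6: 0x36 (blk 13, set 1) → VC-HIT  vc=[9]
7: 0x25 (blk 9, set 1) → VC-HIT  vc=[13]
8: 0x27 (blk 9, set 1) → L1-HIT  vc=[13]
9: 0x36 (blk 13, set 1) → VC-HIT  vc=[9]
10: 0x35 (blk 13, set 1) → L1-HIT  vc=[9]
11: 0x2e (blk 11, set 1) → MISS  vc=[9, 13]
12: 0x24 (blk 9, set 1) → VC-HIT  vc=[11, 13]
13: 0x14 (blk 5, set 1) → MISS  vc=[11, 13, 9]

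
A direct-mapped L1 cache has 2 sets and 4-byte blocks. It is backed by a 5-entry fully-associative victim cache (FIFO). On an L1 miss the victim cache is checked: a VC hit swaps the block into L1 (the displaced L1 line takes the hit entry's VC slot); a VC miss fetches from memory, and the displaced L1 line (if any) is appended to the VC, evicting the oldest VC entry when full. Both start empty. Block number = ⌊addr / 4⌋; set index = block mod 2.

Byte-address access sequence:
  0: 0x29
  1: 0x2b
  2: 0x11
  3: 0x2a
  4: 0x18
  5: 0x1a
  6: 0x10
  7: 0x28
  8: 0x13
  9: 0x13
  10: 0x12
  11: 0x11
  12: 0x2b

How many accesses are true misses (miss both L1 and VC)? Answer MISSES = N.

0: 0x29 (blk 10, set 0) → MISS  vc=[]
1: 0x2b (blk 10, set 0) → L1-HIT  vc=[]
2: 0x11 (blk 4, set 0) → MISS  vc=[10]
3: 0x2a (blk 10, set 0) → VC-HIT  vc=[4]
4: 0x18 (blk 6, set 0) → MISS  vc=[4, 10]
5: 0x1a (blk 6, set 0) → L1-HIT  vc=[4, 10]
6: 0x10 (blk 4, set 0) → VC-HIT  vc=[6, 10]
7: 0x28 (blk 10, set 0) → VC-HIT  vc=[6, 4]
8: 0x13 (blk 4, set 0) → VC-HIT  vc=[6, 10]
9: 0x13 (blk 4, set 0) → L1-HIT  vc=[6, 10]
10: 0x12 (blk 4, set 0) → L1-HIT  vc=[6, 10]
11: 0x11 (blk 4, set 0) → L1-HIT  vc=[6, 10]
12: 0x2b (blk 10, set 0) → VC-HIT  vc=[6, 4]

MISSES = 3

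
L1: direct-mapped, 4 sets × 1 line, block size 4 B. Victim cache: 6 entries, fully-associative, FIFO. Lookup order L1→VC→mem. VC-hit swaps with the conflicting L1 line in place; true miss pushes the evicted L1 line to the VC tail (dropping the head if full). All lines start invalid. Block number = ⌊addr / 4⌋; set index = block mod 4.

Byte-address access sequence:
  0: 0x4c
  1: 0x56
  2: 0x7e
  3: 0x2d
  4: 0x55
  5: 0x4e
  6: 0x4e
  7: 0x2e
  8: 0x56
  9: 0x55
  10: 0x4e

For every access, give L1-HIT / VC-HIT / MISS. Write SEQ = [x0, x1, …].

0: 0x4c (blk 19, set 3) → MISS  vc=[]
1: 0x56 (blk 21, set 1) → MISS  vc=[]
2: 0x7e (blk 31, set 3) → MISS  vc=[19]
3: 0x2d (blk 11, set 3) → MISS  vc=[19, 31]
4: 0x55 (blk 21, set 1) → L1-HIT  vc=[19, 31]
5: 0x4e (blk 19, set 3) → VC-HIT  vc=[11, 31]
6: 0x4e (blk 19, set 3) → L1-HIT  vc=[11, 31]
7: 0x2e (blk 11, set 3) → VC-HIT  vc=[19, 31]
8: 0x56 (blk 21, set 1) → L1-HIT  vc=[19, 31]
9: 0x55 (blk 21, set 1) → L1-HIT  vc=[19, 31]
10: 0x4e (blk 19, set 3) → VC-HIT  vc=[11, 31]

SEQ = [MISS, MISS, MISS, MISS, L1-HIT, VC-HIT, L1-HIT, VC-HIT, L1-HIT, L1-HIT, VC-HIT]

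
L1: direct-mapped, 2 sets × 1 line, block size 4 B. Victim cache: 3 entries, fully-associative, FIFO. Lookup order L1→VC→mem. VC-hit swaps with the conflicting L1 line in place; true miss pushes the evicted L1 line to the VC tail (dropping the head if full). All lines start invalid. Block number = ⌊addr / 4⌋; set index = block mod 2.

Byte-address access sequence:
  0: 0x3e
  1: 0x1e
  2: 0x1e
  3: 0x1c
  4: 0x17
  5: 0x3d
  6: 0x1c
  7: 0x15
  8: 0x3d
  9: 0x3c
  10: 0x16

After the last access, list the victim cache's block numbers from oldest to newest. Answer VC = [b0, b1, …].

VC = [7, 15]

#0 0x3e→b15/s1 MISS; vc=[]
#1 0x1e→b7/s1 MISS; vc=[15]
#2 0x1e→b7/s1 L1-HIT; vc=[15]
#3 0x1c→b7/s1 L1-HIT; vc=[15]
#4 0x17→b5/s1 MISS; vc=[15,7]
#5 0x3d→b15/s1 VC-HIT; vc=[5,7]
#6 0x1c→b7/s1 VC-HIT; vc=[5,15]
#7 0x15→b5/s1 VC-HIT; vc=[7,15]
#8 0x3d→b15/s1 VC-HIT; vc=[7,5]
#9 0x3c→b15/s1 L1-HIT; vc=[7,5]
#10 0x16→b5/s1 VC-HIT; vc=[7,15]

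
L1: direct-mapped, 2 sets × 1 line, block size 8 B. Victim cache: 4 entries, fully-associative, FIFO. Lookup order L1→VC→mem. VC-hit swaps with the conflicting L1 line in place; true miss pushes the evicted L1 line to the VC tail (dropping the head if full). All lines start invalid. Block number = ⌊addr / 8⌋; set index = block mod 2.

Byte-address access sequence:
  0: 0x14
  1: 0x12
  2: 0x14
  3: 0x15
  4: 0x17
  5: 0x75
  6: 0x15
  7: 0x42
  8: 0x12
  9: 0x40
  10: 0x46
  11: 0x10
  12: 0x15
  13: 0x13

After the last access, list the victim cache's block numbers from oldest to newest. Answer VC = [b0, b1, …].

0: 0x14 (blk 2, set 0) → MISS  vc=[]
1: 0x12 (blk 2, set 0) → L1-HIT  vc=[]
2: 0x14 (blk 2, set 0) → L1-HIT  vc=[]
3: 0x15 (blk 2, set 0) → L1-HIT  vc=[]
4: 0x17 (blk 2, set 0) → L1-HIT  vc=[]
5: 0x75 (blk 14, set 0) → MISS  vc=[2]
6: 0x15 (blk 2, set 0) → VC-HIT  vc=[14]
7: 0x42 (blk 8, set 0) → MISS  vc=[14, 2]
8: 0x12 (blk 2, set 0) → VC-HIT  vc=[14, 8]
9: 0x40 (blk 8, set 0) → VC-HIT  vc=[14, 2]
10: 0x46 (blk 8, set 0) → L1-HIT  vc=[14, 2]
11: 0x10 (blk 2, set 0) → VC-HIT  vc=[14, 8]
12: 0x15 (blk 2, set 0) → L1-HIT  vc=[14, 8]
13: 0x13 (blk 2, set 0) → L1-HIT  vc=[14, 8]

VC = [14, 8]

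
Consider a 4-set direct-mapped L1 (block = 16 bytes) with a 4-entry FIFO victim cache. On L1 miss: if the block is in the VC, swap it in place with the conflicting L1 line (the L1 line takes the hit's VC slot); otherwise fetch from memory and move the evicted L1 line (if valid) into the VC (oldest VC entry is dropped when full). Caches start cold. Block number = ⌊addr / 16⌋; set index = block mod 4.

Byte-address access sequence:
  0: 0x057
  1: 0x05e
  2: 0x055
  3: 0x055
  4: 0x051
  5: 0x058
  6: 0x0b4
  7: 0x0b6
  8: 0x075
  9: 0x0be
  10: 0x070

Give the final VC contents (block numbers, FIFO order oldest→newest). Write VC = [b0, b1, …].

0: 0x57 (blk 5, set 1) → MISS  vc=[]
1: 0x5e (blk 5, set 1) → L1-HIT  vc=[]
2: 0x55 (blk 5, set 1) → L1-HIT  vc=[]
3: 0x55 (blk 5, set 1) → L1-HIT  vc=[]
4: 0x51 (blk 5, set 1) → L1-HIT  vc=[]
5: 0x58 (blk 5, set 1) → L1-HIT  vc=[]
6: 0xb4 (blk 11, set 3) → MISS  vc=[]
7: 0xb6 (blk 11, set 3) → L1-HIT  vc=[]
8: 0x75 (blk 7, set 3) → MISS  vc=[11]
9: 0xbe (blk 11, set 3) → VC-HIT  vc=[7]
10: 0x70 (blk 7, set 3) → VC-HIT  vc=[11]

VC = [11]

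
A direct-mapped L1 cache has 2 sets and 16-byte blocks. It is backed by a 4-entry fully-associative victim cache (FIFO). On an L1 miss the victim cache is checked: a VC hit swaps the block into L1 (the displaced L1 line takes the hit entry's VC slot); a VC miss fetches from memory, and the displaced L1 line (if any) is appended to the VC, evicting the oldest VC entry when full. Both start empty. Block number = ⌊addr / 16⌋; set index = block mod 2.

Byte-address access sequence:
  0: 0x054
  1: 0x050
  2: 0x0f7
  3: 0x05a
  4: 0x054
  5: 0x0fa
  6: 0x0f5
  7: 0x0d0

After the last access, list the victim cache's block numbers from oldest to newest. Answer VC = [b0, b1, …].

VC = [5, 15]

0: 0x54 (blk 5, set 1) → MISS  vc=[]
1: 0x50 (blk 5, set 1) → L1-HIT  vc=[]
2: 0xf7 (blk 15, set 1) → MISS  vc=[5]
3: 0x5a (blk 5, set 1) → VC-HIT  vc=[15]
4: 0x54 (blk 5, set 1) → L1-HIT  vc=[15]
5: 0xfa (blk 15, set 1) → VC-HIT  vc=[5]
6: 0xf5 (blk 15, set 1) → L1-HIT  vc=[5]
7: 0xd0 (blk 13, set 1) → MISS  vc=[5, 15]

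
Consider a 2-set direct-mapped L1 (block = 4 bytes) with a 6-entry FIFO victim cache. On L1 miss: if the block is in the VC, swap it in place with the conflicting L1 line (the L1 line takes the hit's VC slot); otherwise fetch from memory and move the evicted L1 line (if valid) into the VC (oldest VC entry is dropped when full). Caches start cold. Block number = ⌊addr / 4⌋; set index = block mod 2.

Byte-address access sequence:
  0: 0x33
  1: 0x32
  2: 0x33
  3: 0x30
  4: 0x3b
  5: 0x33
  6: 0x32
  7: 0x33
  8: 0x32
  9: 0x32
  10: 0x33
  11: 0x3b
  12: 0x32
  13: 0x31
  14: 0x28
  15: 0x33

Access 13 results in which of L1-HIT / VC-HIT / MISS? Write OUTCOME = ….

OUTCOME = L1-HIT

#0 0x33→b12/s0 MISS; vc=[]
#1 0x32→b12/s0 L1-HIT; vc=[]
#2 0x33→b12/s0 L1-HIT; vc=[]
#3 0x30→b12/s0 L1-HIT; vc=[]
#4 0x3b→b14/s0 MISS; vc=[12]
#5 0x33→b12/s0 VC-HIT; vc=[14]
#6 0x32→b12/s0 L1-HIT; vc=[14]
#7 0x33→b12/s0 L1-HIT; vc=[14]
#8 0x32→b12/s0 L1-HIT; vc=[14]
#9 0x32→b12/s0 L1-HIT; vc=[14]
#10 0x33→b12/s0 L1-HIT; vc=[14]
#11 0x3b→b14/s0 VC-HIT; vc=[12]
#12 0x32→b12/s0 VC-HIT; vc=[14]
#13 0x31→b12/s0 L1-HIT; vc=[14]
#14 0x28→b10/s0 MISS; vc=[14,12]
#15 0x33→b12/s0 VC-HIT; vc=[14,10]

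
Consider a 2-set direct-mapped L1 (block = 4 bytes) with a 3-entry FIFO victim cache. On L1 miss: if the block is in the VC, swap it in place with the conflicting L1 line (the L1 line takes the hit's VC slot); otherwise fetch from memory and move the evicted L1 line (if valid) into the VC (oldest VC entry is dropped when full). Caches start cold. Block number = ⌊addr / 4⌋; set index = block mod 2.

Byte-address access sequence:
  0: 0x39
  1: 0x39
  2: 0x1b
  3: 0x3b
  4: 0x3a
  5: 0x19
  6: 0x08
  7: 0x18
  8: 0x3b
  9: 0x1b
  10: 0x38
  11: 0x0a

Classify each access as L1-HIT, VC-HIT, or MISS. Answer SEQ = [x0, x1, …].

  [0] addr=0x39 blk=14 s=0: MISS | VC []
  [1] addr=0x39 blk=14 s=0: L1-HIT | VC []
  [2] addr=0x1b blk=6 s=0: MISS | VC [14]
  [3] addr=0x3b blk=14 s=0: VC-HIT | VC [6]
  [4] addr=0x3a blk=14 s=0: L1-HIT | VC [6]
  [5] addr=0x19 blk=6 s=0: VC-HIT | VC [14]
  [6] addr=0x8 blk=2 s=0: MISS | VC [14, 6]
  [7] addr=0x18 blk=6 s=0: VC-HIT | VC [14, 2]
  [8] addr=0x3b blk=14 s=0: VC-HIT | VC [6, 2]
  [9] addr=0x1b blk=6 s=0: VC-HIT | VC [14, 2]
  [10] addr=0x38 blk=14 s=0: VC-HIT | VC [6, 2]
  [11] addr=0xa blk=2 s=0: VC-HIT | VC [6, 14]

SEQ = [MISS, L1-HIT, MISS, VC-HIT, L1-HIT, VC-HIT, MISS, VC-HIT, VC-HIT, VC-HIT, VC-HIT, VC-HIT]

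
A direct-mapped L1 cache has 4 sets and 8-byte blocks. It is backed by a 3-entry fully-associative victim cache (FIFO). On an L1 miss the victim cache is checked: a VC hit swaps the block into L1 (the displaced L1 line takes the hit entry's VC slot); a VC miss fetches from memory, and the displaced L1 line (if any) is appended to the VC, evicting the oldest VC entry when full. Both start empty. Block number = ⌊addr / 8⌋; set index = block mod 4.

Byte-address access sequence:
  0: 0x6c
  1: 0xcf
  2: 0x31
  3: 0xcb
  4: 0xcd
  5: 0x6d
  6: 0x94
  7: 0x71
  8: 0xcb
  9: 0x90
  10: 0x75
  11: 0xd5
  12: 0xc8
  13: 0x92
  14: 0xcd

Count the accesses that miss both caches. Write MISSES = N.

MISSES = 6

#0 0x6c→b13/s1 MISS; vc=[]
#1 0xcf→b25/s1 MISS; vc=[13]
#2 0x31→b6/s2 MISS; vc=[13]
#3 0xcb→b25/s1 L1-HIT; vc=[13]
#4 0xcd→b25/s1 L1-HIT; vc=[13]
#5 0x6d→b13/s1 VC-HIT; vc=[25]
#6 0x94→b18/s2 MISS; vc=[25,6]
#7 0x71→b14/s2 MISS; vc=[25,6,18]
#8 0xcb→b25/s1 VC-HIT; vc=[13,6,18]
#9 0x90→b18/s2 VC-HIT; vc=[13,6,14]
#10 0x75→b14/s2 VC-HIT; vc=[13,6,18]
#11 0xd5→b26/s2 MISS; vc=[6,18,14]
#12 0xc8→b25/s1 L1-HIT; vc=[6,18,14]
#13 0x92→b18/s2 VC-HIT; vc=[6,26,14]
#14 0xcd→b25/s1 L1-HIT; vc=[6,26,14]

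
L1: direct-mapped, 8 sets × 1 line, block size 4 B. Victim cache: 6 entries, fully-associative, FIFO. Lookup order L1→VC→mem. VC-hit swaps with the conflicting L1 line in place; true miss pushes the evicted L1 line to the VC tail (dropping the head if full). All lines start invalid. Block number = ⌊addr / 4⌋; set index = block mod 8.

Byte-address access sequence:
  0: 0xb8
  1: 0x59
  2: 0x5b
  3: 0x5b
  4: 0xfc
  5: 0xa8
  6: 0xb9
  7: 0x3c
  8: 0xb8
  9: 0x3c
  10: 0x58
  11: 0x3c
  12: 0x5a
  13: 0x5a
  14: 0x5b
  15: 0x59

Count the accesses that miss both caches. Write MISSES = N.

#0 0xb8→b46/s6 MISS; vc=[]
#1 0x59→b22/s6 MISS; vc=[46]
#2 0x5b→b22/s6 L1-HIT; vc=[46]
#3 0x5b→b22/s6 L1-HIT; vc=[46]
#4 0xfc→b63/s7 MISS; vc=[46]
#5 0xa8→b42/s2 MISS; vc=[46]
#6 0xb9→b46/s6 VC-HIT; vc=[22]
#7 0x3c→b15/s7 MISS; vc=[22,63]
#8 0xb8→b46/s6 L1-HIT; vc=[22,63]
#9 0x3c→b15/s7 L1-HIT; vc=[22,63]
#10 0x58→b22/s6 VC-HIT; vc=[46,63]
#11 0x3c→b15/s7 L1-HIT; vc=[46,63]
#12 0x5a→b22/s6 L1-HIT; vc=[46,63]
#13 0x5a→b22/s6 L1-HIT; vc=[46,63]
#14 0x5b→b22/s6 L1-HIT; vc=[46,63]
#15 0x59→b22/s6 L1-HIT; vc=[46,63]

MISSES = 5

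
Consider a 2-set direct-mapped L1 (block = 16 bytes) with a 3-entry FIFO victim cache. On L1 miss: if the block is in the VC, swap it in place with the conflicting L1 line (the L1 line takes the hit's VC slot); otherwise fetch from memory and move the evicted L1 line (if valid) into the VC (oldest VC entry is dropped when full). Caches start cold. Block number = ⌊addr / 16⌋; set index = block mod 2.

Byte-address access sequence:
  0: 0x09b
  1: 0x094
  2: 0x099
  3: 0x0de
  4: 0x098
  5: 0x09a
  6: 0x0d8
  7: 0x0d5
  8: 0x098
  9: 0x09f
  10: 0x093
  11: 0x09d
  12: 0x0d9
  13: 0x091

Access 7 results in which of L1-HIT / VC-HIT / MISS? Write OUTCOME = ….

0: 0x9b (blk 9, set 1) → MISS  vc=[]
1: 0x94 (blk 9, set 1) → L1-HIT  vc=[]
2: 0x99 (blk 9, set 1) → L1-HIT  vc=[]
3: 0xde (blk 13, set 1) → MISS  vc=[9]
4: 0x98 (blk 9, set 1) → VC-HIT  vc=[13]
5: 0x9a (blk 9, set 1) → L1-HIT  vc=[13]
6: 0xd8 (blk 13, set 1) → VC-HIT  vc=[9]
7: 0xd5 (blk 13, set 1) → L1-HIT  vc=[9]
8: 0x98 (blk 9, set 1) → VC-HIT  vc=[13]
9: 0x9f (blk 9, set 1) → L1-HIT  vc=[13]
10: 0x93 (blk 9, set 1) → L1-HIT  vc=[13]
11: 0x9d (blk 9, set 1) → L1-HIT  vc=[13]
12: 0xd9 (blk 13, set 1) → VC-HIT  vc=[9]
13: 0x91 (blk 9, set 1) → VC-HIT  vc=[13]

OUTCOME = L1-HIT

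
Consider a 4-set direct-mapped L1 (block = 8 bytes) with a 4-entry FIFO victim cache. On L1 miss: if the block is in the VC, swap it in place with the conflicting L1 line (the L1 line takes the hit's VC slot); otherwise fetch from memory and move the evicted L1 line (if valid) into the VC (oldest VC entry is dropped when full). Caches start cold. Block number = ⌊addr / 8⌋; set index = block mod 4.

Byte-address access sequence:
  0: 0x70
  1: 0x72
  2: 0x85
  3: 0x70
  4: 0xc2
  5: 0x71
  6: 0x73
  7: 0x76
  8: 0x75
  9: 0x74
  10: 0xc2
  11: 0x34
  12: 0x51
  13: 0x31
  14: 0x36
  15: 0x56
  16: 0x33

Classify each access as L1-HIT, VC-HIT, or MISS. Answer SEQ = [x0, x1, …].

  [0] addr=0x70 blk=14 s=2: MISS | VC []
  [1] addr=0x72 blk=14 s=2: L1-HIT | VC []
  [2] addr=0x85 blk=16 s=0: MISS | VC []
  [3] addr=0x70 blk=14 s=2: L1-HIT | VC []
  [4] addr=0xc2 blk=24 s=0: MISS | VC [16]
  [5] addr=0x71 blk=14 s=2: L1-HIT | VC [16]
  [6] addr=0x73 blk=14 s=2: L1-HIT | VC [16]
  [7] addr=0x76 blk=14 s=2: L1-HIT | VC [16]
  [8] addr=0x75 blk=14 s=2: L1-HIT | VC [16]
  [9] addr=0x74 blk=14 s=2: L1-HIT | VC [16]
  [10] addr=0xc2 blk=24 s=0: L1-HIT | VC [16]
  [11] addr=0x34 blk=6 s=2: MISS | VC [16, 14]
  [12] addr=0x51 blk=10 s=2: MISS | VC [16, 14, 6]
  [13] addr=0x31 blk=6 s=2: VC-HIT | VC [16, 14, 10]
  [14] addr=0x36 blk=6 s=2: L1-HIT | VC [16, 14, 10]
  [15] addr=0x56 blk=10 s=2: VC-HIT | VC [16, 14, 6]
  [16] addr=0x33 blk=6 s=2: VC-HIT | VC [16, 14, 10]

SEQ = [MISS, L1-HIT, MISS, L1-HIT, MISS, L1-HIT, L1-HIT, L1-HIT, L1-HIT, L1-HIT, L1-HIT, MISS, MISS, VC-HIT, L1-HIT, VC-HIT, VC-HIT]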